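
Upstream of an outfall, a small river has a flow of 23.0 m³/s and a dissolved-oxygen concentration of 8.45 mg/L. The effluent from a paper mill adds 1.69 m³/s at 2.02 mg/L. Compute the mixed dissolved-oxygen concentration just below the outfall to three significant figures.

8.01 mg/L

Flow-weighted mixing: C = (Q_r C_r + Q_w C_w)/(Q_r + Q_w)
= (23.0×8.45 + 1.69×2.02)/(23.0 + 1.69) = 197.8/24.69 = 8.010 mg/L.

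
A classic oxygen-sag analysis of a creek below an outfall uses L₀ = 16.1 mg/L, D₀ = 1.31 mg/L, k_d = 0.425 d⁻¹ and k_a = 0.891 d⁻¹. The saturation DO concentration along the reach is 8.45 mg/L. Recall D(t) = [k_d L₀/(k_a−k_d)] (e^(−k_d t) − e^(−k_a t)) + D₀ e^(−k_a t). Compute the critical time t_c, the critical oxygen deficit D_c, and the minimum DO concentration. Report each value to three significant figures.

At the critical point dD/dt = 0, so k_d L₀ e^(−k_d t) = k_a D. Substituting D(t) from the Streeter–Phelps equation and solving for t gives
t_c = ln[(k_a/k_d)(1 − D₀(k_a−k_d)/(k_d L₀))] / (k_a−k_d).
Here k_a−k_d = 0.4660 d⁻¹ and 1 − D₀(k_a−k_d)/(k_d L₀) = 1 − 1.31×0.4660/(0.425×16.1) = 0.9108, so
t_c = ln(2.096 × 0.9108) / 0.4660 = 0.6468 / 0.4660 = 1.388 d.
L(t_c) = L₀ e^(−k_d t_c) = 16.1 × 0.5544 = 8.926 mg/L, and at the critical point k_a D_c = k_d L, so D_c = (0.425/0.891) × 8.926 = 4.257 mg/L.
Minimum DO = C_s − D_c = 8.45 − 4.257 = 4.193 mg/L.

t_c ≈ 1.39 d; D_c ≈ 4.26 mg/L; min DO ≈ 4.19 mg/L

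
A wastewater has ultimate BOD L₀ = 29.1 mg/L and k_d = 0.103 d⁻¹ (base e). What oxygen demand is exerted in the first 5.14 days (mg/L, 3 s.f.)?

y ≈ 12.0 mg/L

y_t = L₀(1 − e^(−k_d t)) = 29.1 × (1 − e^(−0.103×5.14))
= 29.1 × (1 − 0.5889) = 29.1 × 0.4111 = 11.96 mg/L.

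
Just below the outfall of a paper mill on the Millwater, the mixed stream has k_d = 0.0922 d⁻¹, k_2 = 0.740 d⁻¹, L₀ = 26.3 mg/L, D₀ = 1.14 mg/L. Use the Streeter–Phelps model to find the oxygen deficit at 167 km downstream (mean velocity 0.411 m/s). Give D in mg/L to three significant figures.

Travel time t = x/v = 167 km / (0.411 m/s) = 167000 m / 0.411 m/s = 406300 s = 4.703 d.
k_d L₀/(k_2−k_d) = 0.0922×26.3/(0.740−0.0922) = 2.425/0.6478 = 3.743 mg/L.
e^(−k_d t) = e^(−0.0922×4.703) = 0.6482; e^(−k_2 t) = e^(−0.740×4.703) = 0.03080.
D = 3.743 × (0.6482 − 0.03080) + 1.14 × 0.03080 = 2.311 + 0.03512 = 2.346 mg/L.

D ≈ 2.35 mg/L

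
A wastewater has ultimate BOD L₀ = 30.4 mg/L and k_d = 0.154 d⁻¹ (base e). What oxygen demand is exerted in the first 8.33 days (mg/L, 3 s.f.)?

y_t = L₀(1 − e^(−k_d t)) = 30.4 × (1 − e^(−0.154×8.33))
= 30.4 × (1 − 0.2773) = 30.4 × 0.7227 = 21.97 mg/L.

y ≈ 22.0 mg/L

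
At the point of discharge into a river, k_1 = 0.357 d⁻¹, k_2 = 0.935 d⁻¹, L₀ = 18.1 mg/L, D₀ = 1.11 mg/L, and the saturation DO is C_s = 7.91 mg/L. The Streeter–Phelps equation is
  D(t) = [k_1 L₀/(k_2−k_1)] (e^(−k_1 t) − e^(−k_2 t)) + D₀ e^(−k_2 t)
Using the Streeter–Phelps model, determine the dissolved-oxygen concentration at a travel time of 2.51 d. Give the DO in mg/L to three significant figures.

DO ≈ 4.31 mg/L

k_1 L₀/(k_2−k_1) = 0.357×18.1/(0.935−0.357) = 6.462/0.5780 = 11.18 mg/L.
e^(−k_1 t) = e^(−0.357×2.510) = 0.4082; e^(−k_2 t) = e^(−0.935×2.510) = 0.09567.
D = 11.18 × (0.4082 − 0.09567) + 1.11 × 0.09567 = 3.494 + 0.1062 = 3.600 mg/L.
DO = C_s − D = 7.91 − 3.600 = 4.310 mg/L.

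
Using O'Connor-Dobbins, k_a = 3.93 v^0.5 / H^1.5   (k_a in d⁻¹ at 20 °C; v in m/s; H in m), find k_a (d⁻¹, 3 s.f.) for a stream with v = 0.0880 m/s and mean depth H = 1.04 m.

k_a = 3.93 × 0.0880^0.5 / 1.04^1.5 = 3.93 × 0.2966 / 1.061 = 1.099 d⁻¹.

k_a ≈ 1.10 d⁻¹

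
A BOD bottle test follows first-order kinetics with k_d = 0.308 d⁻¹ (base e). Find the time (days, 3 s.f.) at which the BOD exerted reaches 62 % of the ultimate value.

y/L₀ = 1 − e^(−k_d t) = 0.62 ⇒ e^(−k_d t) = 0.380
t = −ln(0.380) / 0.308 = 0.9676 / 0.308 = 3.142 d.

t ≈ 3.14 d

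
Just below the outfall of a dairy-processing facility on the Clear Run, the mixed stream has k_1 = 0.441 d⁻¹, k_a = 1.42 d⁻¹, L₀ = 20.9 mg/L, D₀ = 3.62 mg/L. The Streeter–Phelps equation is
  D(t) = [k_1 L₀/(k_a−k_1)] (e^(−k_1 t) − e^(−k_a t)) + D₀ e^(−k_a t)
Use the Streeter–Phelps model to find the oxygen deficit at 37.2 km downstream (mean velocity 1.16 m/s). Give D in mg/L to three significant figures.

D ≈ 4.57 mg/L

Travel time t = x/v = 37.2 km / (1.16 m/s) = 37200 m / 1.16 m/s = 32070 s = 0.3712 d.
k_1 L₀/(k_a−k_1) = 0.441×20.9/(1.42−0.441) = 9.217/0.9790 = 9.415 mg/L.
e^(−k_1 t) = e^(−0.441×0.3712) = 0.8490; e^(−k_a t) = e^(−1.42×0.3712) = 0.5903.
D = 9.415 × (0.8490 − 0.5903) + 3.62 × 0.5903 = 2.435 + 2.137 = 4.572 mg/L.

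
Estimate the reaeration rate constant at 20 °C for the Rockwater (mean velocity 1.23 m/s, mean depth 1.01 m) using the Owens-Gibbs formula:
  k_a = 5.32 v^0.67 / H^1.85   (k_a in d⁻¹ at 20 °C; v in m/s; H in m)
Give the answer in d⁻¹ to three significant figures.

k_a ≈ 6.00 d⁻¹

k_a = 5.32 × 1.23^0.67 / 1.01^1.85 = 5.32 × 1.149 / 1.019 = 6.000 d⁻¹.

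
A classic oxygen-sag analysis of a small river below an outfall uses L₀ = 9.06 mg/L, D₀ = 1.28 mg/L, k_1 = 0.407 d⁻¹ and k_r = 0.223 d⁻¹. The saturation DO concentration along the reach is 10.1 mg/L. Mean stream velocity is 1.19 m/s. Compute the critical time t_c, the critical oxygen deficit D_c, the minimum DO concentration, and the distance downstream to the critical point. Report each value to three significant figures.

With k_r/k_1 = 0.5479 and 1 − D₀(k_r−k_1)/(k_1 L₀) = 1.064,
t_c = ln(0.5479 × 1.064) / (0.223 − 0.407) = ln(0.5829) / -0.1840 = -0.5397/-0.1840 = 2.933 d.
D_c = (k_1/k_r) L₀ e^(−k_1 t_c) = (0.407/0.223) × 9.06 × e^(−0.407×2.933) = 1.825 × 9.06 × 0.3031 = 5.011 mg/L.
Minimum DO = C_s − D_c = 10.1 − 5.011 = 5.089 mg/L.
x_c = v t_c = 1.19 m/s × 2.933 d × 86400 s/d = 301600 m ≈ 302 km.

t_c ≈ 2.93 d; D_c ≈ 5.01 mg/L; min DO ≈ 5.09 mg/L; x_c ≈ 302 km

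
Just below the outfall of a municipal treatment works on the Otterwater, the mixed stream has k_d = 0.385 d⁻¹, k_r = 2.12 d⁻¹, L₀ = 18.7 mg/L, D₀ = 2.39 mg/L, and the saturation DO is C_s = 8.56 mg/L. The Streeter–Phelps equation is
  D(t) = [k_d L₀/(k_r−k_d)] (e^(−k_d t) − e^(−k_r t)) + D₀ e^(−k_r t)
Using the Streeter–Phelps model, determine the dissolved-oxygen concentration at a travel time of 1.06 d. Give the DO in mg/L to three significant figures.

k_d L₀/(k_r−k_d) = 0.385×18.7/(2.12−0.385) = 7.199/1.735 = 4.150 mg/L.
e^(−k_d t) = e^(−0.385×1.060) = 0.6649; e^(−k_r t) = e^(−2.12×1.060) = 0.1057.
D = 4.150 × (0.6649 − 0.1057) + 2.39 × 0.1057 = 2.321 + 0.2526 = 2.573 mg/L.
DO = C_s − D = 8.56 − 2.573 = 5.987 mg/L.

DO ≈ 5.99 mg/L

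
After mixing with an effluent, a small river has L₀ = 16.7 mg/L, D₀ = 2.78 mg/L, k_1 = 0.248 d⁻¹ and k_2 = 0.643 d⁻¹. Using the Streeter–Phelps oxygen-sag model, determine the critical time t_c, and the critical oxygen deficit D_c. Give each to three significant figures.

t_c ≈ 1.63 d; D_c ≈ 4.30 mg/L

t_c = [1/(k_2−k_1)] ln[(k_2/k_1)(1 − D₀(k_2−k_1)/(k_1 L₀))]
= [1/(0.643−0.248)] ln[(0.643/0.248)(1 − 2.78×0.3950/(0.248×16.7))]
= (1/0.3950) ln[2.593 × 0.7349] = 2.532 × ln(1.905) = 2.532 × 0.6446 = 1.632 d.
L(t_c) = L₀ e^(−k_1 t_c) = 16.7 × 0.6672 = 11.14 mg/L, and at the critical point k_2 D_c = k_1 L, so D_c = (0.248/0.643) × 11.14 = 4.297 mg/L.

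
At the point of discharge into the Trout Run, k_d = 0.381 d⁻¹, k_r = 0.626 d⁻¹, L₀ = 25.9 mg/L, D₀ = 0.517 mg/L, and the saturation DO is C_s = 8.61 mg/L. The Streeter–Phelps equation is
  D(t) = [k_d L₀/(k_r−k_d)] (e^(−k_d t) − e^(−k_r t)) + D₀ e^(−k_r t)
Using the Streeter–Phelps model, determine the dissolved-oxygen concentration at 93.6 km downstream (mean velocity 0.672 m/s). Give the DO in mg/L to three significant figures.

DO ≈ 1.31 mg/L

Travel time t = x/v = 93.6 km / (0.672 m/s) = 93600 m / 0.672 m/s = 139300 s = 1.612 d.
k_d L₀/(k_r−k_d) = 0.381×25.9/(0.626−0.381) = 9.868/0.2450 = 40.28 mg/L.
e^(−k_d t) = e^(−0.381×1.612) = 0.5411; e^(−k_r t) = e^(−0.626×1.612) = 0.3645.
D = 40.28 × (0.5411 − 0.3645) + 0.517 × 0.3645 = 7.111 + 0.1885 = 7.299 mg/L.
DO = C_s − D = 8.61 − 7.299 = 1.311 mg/L.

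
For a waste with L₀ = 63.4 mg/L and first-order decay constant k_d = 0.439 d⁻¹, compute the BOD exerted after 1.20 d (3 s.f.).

y ≈ 26.0 mg/L

y_t = L₀(1 − e^(−k_d t)) = 63.4 × (1 − e^(−0.439×1.20))
= 63.4 × (1 − 0.5905) = 63.4 × 0.4095 = 25.96 mg/L.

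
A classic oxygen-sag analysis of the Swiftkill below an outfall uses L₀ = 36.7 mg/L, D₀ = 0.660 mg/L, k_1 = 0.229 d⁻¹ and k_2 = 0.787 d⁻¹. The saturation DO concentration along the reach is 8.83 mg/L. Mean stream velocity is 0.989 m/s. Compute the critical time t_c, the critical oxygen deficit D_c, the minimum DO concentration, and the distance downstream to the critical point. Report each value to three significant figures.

t_c ≈ 2.13 d; D_c ≈ 6.55 mg/L; min DO ≈ 2.28 mg/L; x_c ≈ 182 km

With k_2/k_1 = 3.437 and 1 − D₀(k_2−k_1)/(k_1 L₀) = 0.9562,
t_c = ln(3.437 × 0.9562) / (0.787 − 0.229) = ln(3.286) / 0.5580 = 1.190/0.5580 = 2.132 d.
L(t_c) = L₀ e^(−k_1 t_c) = 36.7 × 0.6137 = 22.52 mg/L, and at the critical point k_2 D_c = k_1 L, so D_c = (0.229/0.787) × 22.52 = 6.554 mg/L.
Minimum DO = C_s − D_c = 8.83 − 6.554 = 2.276 mg/L.
x_c = v t_c = 0.989 m/s × 2.132 d × 86400 s/d = 182200 m ≈ 182 km.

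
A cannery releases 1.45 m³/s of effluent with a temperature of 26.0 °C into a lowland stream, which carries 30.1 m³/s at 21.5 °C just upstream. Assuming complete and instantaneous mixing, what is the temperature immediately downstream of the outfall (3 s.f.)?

Flow-weighted mixing: C = (Q_r C_r + Q_w C_w)/(Q_r + Q_w)
= (30.1×21.5 + 1.45×26.0)/(30.1 + 1.45) = 684.9/31.55 = 21.71 °C.

21.7 °C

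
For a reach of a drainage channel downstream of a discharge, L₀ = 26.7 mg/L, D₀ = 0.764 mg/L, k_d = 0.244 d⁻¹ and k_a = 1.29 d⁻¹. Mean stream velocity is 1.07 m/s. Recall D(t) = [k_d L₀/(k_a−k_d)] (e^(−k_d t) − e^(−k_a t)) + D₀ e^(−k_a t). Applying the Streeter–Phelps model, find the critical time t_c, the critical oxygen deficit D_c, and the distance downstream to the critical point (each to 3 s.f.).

At the critical point dD/dt = 0, so k_d L₀ e^(−k_d t) = k_a D. Substituting D(t) from the Streeter–Phelps equation and solving for t gives
t_c = ln[(k_a/k_d)(1 − D₀(k_a−k_d)/(k_d L₀))] / (k_a−k_d).
Here k_a−k_d = 1.046 d⁻¹ and 1 − D₀(k_a−k_d)/(k_d L₀) = 1 − 0.764×1.046/(0.244×26.7) = 0.8773, so
t_c = ln(5.287 × 0.8773) / 1.046 = 1.534 / 1.046 = 1.467 d.
L(t_c) = L₀ e^(−k_d t_c) = 26.7 × 0.6991 = 18.67 mg/L, and at the critical point k_a D_c = k_d L, so D_c = (0.244/1.29) × 18.67 = 3.531 mg/L.
x_c = v t_c = 1.07 m/s × 1.467 d × 86400 s/d = 135600 m ≈ 136 km.

t_c ≈ 1.47 d; D_c ≈ 3.53 mg/L; x_c ≈ 136 km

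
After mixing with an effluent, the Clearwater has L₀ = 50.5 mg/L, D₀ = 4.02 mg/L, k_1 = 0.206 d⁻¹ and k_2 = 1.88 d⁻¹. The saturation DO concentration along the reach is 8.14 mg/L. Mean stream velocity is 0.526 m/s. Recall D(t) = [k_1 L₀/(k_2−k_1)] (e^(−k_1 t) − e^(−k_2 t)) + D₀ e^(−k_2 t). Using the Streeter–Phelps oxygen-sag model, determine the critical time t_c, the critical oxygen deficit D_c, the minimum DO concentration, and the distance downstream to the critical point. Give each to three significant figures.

t_c ≈ 0.699 d; D_c ≈ 4.79 mg/L; min DO ≈ 3.35 mg/L; x_c ≈ 31.8 km

With k_2/k_1 = 9.126 and 1 − D₀(k_2−k_1)/(k_1 L₀) = 0.3531,
t_c = ln(9.126 × 0.3531) / (1.88 − 0.206) = ln(3.223) / 1.674 = 1.170/1.674 = 0.6990 d.
D_c = (k_1/k_2) L₀ e^(−k_1 t_c) = (0.206/1.88) × 50.5 × e^(−0.206×0.6990) = 0.1096 × 50.5 × 0.8659 = 4.791 mg/L.
Minimum DO = C_s − D_c = 8.14 − 4.791 = 3.349 mg/L.
x_c = v t_c = 0.526 m/s × 0.6990 d × 86400 s/d = 31770 m ≈ 31.8 km.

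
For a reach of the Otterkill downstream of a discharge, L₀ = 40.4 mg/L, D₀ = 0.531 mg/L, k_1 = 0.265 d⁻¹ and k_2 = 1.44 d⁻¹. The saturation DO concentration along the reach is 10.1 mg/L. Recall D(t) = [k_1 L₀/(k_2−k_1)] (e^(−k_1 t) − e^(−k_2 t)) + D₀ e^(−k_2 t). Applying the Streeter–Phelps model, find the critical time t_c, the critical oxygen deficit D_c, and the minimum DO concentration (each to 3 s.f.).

t_c = [1/(k_2−k_1)] ln[(k_2/k_1)(1 − D₀(k_2−k_1)/(k_1 L₀))]
= [1/(1.44−0.265)] ln[(1.44/0.265)(1 − 0.531×1.175/(0.265×40.4))]
= (1/1.175) ln[5.434 × 0.9417] = 0.8511 × ln(5.117) = 0.8511 × 1.633 = 1.389 d.
D_c = (k_1/k_2) L₀ e^(−k_1 t_c) = (0.265/1.44) × 40.4 × e^(−0.265×1.389) = 0.1840 × 40.4 × 0.6920 = 5.145 mg/L.
Minimum DO = C_s − D_c = 10.1 − 5.145 = 4.955 mg/L.

t_c ≈ 1.39 d; D_c ≈ 5.14 mg/L; min DO ≈ 4.96 mg/L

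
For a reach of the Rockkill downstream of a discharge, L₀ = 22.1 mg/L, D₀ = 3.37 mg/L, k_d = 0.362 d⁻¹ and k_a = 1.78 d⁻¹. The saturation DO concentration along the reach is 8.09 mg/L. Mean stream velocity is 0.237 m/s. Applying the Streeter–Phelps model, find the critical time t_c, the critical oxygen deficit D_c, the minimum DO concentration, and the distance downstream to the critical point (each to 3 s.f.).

t_c ≈ 0.482 d; D_c ≈ 3.78 mg/L; min DO ≈ 4.31 mg/L; x_c ≈ 9.86 km

With k_a/k_d = 4.917 and 1 − D₀(k_a−k_d)/(k_d L₀) = 0.4027,
t_c = ln(4.917 × 0.4027) / (1.78 − 0.362) = ln(1.980) / 1.418 = 0.6831/1.418 = 0.4817 d.
D_c = (k_d/k_a) L₀ e^(−k_d t_c) = (0.362/1.78) × 22.1 × e^(−0.362×0.4817) = 0.2034 × 22.1 × 0.8400 = 3.775 mg/L.
Minimum DO = C_s − D_c = 8.09 − 3.775 = 4.315 mg/L.
x_c = v t_c = 0.237 m/s × 0.4817 d × 86400 s/d = 9865 m ≈ 9.86 km.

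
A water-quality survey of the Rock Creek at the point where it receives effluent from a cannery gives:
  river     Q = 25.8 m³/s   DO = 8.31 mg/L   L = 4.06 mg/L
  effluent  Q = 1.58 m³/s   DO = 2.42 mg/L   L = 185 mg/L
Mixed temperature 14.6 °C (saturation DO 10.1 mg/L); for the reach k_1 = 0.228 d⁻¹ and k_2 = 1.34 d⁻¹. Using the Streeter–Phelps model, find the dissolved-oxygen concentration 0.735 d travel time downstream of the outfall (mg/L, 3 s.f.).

Mixed DO = (25.8×8.31 + 1.58×2.42)/(25.8+1.58) = 218.2/27.38 = 7.970 mg/L.
Mixed L₀ = (25.8×4.06 + 1.58×185)/(27.38) = 397.0/27.38 = 14.50 mg/L.
Initial deficit D₀ = C_s − DO₀ = 10.1 − 7.970 = 2.130 mg/L.
D(0.735) = [0.228×14.50/(1.34−0.228)](e^(−0.228×0.735) − e^(−1.34×0.735)) + 2.130 e^(−1.34×0.735)
= 2.973 × (0.8457 − 0.3735) + 2.130 × 0.3735 = 2.200 mg/L.
DO = 10.1 − 2.200 = 7.900 mg/L.

DO ≈ 7.90 mg/L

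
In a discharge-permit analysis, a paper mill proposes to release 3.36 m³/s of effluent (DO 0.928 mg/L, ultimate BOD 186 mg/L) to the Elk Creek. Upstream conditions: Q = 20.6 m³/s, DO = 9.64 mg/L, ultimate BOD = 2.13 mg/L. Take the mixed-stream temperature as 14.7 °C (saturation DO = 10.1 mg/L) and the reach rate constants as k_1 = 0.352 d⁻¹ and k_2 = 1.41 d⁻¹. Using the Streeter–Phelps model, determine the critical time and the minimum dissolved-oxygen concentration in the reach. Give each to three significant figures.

Mixed DO = (20.6×9.64 + 3.36×0.928)/(20.6+3.36) = 201.7/23.96 = 8.418 mg/L.
Mixed L₀ = (20.6×2.13 + 3.36×186)/(23.96) = 668.8/23.96 = 27.91 mg/L.
Initial deficit D₀ = C_s − DO₀ = 10.1 − 8.418 = 1.682 mg/L.
t_c = (1/1.058) ln[(1.41/0.352)(1 − 1.682×1.058/(0.352×27.91))] = 0.9452 × ln(3.280) = 1.123 d.
D_c = (0.352/1.41) × 27.91 × e^(−0.352×1.123) = 0.2496 × 27.91 × 0.6735 = 4.694 mg/L.
Minimum DO = 10.1 − 4.694 = 5.406 mg/L.

t_c ≈ 1.12 d; minimum DO ≈ 5.41 mg/L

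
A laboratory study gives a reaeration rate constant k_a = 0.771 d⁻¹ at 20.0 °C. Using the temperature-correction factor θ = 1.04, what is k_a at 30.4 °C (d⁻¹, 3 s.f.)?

k_a(T₂) = k_a(T₁) · θ^(T₂−T₁) = 0.771 × 1.04^(30.4−20.0)
= 0.771 × 1.04^10.4 = 0.771 × 1.504 = 1.159 d⁻¹.

k_a ≈ 1.16 d⁻¹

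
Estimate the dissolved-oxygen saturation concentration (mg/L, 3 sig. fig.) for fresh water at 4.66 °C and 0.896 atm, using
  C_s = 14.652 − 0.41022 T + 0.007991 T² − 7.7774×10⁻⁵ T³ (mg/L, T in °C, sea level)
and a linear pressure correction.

C_s ≈ 11.6 mg/L

At sea level: C_s = 14.652 − 0.41022×4.66 + 0.007991×4.66² − 7.7774×10⁻⁵×4.66³ = 12.91 mg/L.
Pressure correction: C_s' = 12.91 × 0.896 = 11.56 mg/L.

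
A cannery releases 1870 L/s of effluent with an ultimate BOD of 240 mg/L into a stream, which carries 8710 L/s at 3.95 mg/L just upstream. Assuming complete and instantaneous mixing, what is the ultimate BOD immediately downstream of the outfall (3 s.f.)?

Flow-weighted mixing: C = (Q_r C_r + Q_w C_w)/(Q_r + Q_w)
= (8710×3.95 + 1870×240)/(8710 + 1870) = 483200/10580 = 45.67 mg/L.

45.7 mg/L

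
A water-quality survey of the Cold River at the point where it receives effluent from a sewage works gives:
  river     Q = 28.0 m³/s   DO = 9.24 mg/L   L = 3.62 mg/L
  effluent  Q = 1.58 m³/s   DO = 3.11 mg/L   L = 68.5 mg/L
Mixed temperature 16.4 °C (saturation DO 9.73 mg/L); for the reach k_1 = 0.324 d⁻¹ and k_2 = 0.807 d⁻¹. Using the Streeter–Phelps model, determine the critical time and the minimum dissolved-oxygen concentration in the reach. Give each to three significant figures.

Mixed DO = (28.0×9.24 + 1.58×3.11)/(28.0+1.58) = 263.6/29.58 = 8.913 mg/L.
Mixed L₀ = (28.0×3.62 + 1.58×68.5)/(29.58) = 209.6/29.58 = 7.086 mg/L.
Initial deficit D₀ = C_s − DO₀ = 9.73 − 8.913 = 0.8174 mg/L.
t_c = (1/0.4830) ln[(0.807/0.324)(1 − 0.8174×0.4830/(0.324×7.086))] = 2.070 × ln(2.062) = 1.499 d.
D_c = (0.324/0.807) × 7.086 × e^(−0.324×1.499) = 0.4015 × 7.086 × 0.6153 = 1.751 mg/L.
Minimum DO = 9.73 − 1.751 = 7.979 mg/L.

t_c ≈ 1.50 d; minimum DO ≈ 7.98 mg/L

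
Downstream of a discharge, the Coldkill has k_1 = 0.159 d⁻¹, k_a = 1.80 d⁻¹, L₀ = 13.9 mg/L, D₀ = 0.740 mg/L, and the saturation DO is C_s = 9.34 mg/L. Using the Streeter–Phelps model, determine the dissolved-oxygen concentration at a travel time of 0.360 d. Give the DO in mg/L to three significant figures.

k_1 L₀/(k_a−k_1) = 0.159×13.9/(1.80−0.159) = 2.210/1.641 = 1.347 mg/L.
e^(−k_1 t) = e^(−0.159×0.3600) = 0.9444; e^(−k_a t) = e^(−1.80×0.3600) = 0.5231.
D = 1.347 × (0.9444 − 0.5231) + 0.740 × 0.5231 = 0.5674 + 0.3871 = 0.9545 mg/L.
DO = C_s − D = 9.34 − 0.9545 = 8.386 mg/L.

DO ≈ 8.39 mg/L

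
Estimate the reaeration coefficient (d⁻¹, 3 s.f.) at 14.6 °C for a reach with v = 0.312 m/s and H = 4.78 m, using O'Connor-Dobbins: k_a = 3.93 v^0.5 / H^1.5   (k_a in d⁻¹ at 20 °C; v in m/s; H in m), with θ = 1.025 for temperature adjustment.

k_a(20) = 3.93 × 0.312^0.5 / 4.78^1.5 = 3.93 × 0.5586 / 10.45 = 0.2101 d⁻¹.
k_a(14.6) = 0.2101 × 1.025^(14.6−20) = 0.2101 × 0.8752 = 0.1838 d⁻¹.

k_a ≈ 0.184 d⁻¹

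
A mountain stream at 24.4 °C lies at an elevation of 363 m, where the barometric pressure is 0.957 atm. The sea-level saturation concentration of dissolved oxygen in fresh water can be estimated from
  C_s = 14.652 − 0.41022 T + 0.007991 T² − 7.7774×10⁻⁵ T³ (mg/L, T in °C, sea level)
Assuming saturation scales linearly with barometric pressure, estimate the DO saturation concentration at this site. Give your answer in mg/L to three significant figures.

C_s ≈ 7.91 mg/L

At sea level: C_s = 14.652 − 0.41022×24.4 + 0.007991×24.4² − 7.7774×10⁻⁵×24.4³ = 8.270 mg/L.
Pressure correction: C_s' = 8.270 × 0.957 = 7.915 mg/L.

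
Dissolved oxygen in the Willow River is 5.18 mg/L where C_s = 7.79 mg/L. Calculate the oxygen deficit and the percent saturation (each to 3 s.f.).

D ≈ 2.61 mg/L; 66.5 % saturation

D = C_s − C = 7.79 − 5.18 = 2.61 mg/L.
% saturation = 5.18/7.79 × 100 = 66.5 %.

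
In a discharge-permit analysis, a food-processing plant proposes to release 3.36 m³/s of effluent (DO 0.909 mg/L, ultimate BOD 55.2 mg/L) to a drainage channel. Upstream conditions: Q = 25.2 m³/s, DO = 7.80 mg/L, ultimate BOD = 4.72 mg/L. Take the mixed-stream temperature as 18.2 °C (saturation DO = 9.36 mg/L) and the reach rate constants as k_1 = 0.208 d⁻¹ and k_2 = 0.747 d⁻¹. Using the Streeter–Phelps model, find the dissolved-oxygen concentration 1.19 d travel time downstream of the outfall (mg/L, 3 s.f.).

Mixed DO = (25.2×7.80 + 3.36×0.909)/(25.2+3.36) = 199.6/28.56 = 6.989 mg/L.
Mixed L₀ = (25.2×4.72 + 3.36×55.2)/(28.56) = 304.4/28.56 = 10.66 mg/L.
Initial deficit D₀ = C_s − DO₀ = 9.36 − 6.989 = 2.371 mg/L.
D(1.19) = [0.208×10.66/(0.747−0.208)](e^(−0.208×1.19) − e^(−0.747×1.19)) + 2.371 e^(−0.747×1.19)
= 4.113 × (0.7807 − 0.4111) + 2.371 × 0.4111 = 2.495 mg/L.
DO = 9.36 − 2.495 = 6.865 mg/L.

DO ≈ 6.86 mg/L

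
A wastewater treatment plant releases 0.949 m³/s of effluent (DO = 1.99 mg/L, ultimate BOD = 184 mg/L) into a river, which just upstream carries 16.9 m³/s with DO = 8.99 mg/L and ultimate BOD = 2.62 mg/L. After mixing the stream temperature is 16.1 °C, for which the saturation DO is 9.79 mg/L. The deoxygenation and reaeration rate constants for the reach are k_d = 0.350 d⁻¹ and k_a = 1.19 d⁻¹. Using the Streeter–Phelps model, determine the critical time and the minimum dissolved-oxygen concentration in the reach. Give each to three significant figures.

t_c ≈ 1.15 d; minimum DO ≈ 7.38 mg/L

Mixed DO = (16.9×8.99 + 0.949×1.99)/(16.9+0.949) = 153.8/17.85 = 8.618 mg/L.
Mixed L₀ = (16.9×2.62 + 0.949×184)/(17.85) = 218.9/17.85 = 12.26 mg/L.
Initial deficit D₀ = C_s − DO₀ = 9.79 − 8.618 = 1.172 mg/L.
t_c = (1/0.8400) ln[(1.19/0.350)(1 − 1.172×0.8400/(0.350×12.26))] = 1.190 × ln(2.620) = 1.147 d.
D_c = (0.350/1.19) × 12.26 × e^(−0.350×1.147) = 0.2941 × 12.26 × 0.6694 = 2.415 mg/L.
Minimum DO = 9.79 − 2.415 = 7.375 mg/L.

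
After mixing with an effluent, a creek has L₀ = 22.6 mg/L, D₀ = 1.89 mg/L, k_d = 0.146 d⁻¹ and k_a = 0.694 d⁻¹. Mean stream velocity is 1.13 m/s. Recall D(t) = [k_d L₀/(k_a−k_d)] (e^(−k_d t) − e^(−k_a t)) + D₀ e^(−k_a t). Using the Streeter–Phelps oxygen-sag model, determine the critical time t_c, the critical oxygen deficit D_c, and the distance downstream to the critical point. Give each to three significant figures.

t_c = [1/(k_a−k_d)] ln[(k_a/k_d)(1 − D₀(k_a−k_d)/(k_d L₀))]
= [1/(0.694−0.146)] ln[(0.694/0.146)(1 − 1.89×0.5480/(0.146×22.6))]
= (1/0.5480) ln[4.753 × 0.6861] = 1.825 × ln(3.261) = 1.825 × 1.182 = 2.157 d.
D_c = (k_d/k_a) L₀ e^(−k_d t_c) = (0.146/0.694) × 22.6 × e^(−0.146×2.157) = 0.2104 × 22.6 × 0.7298 = 3.470 mg/L.
x_c = v t_c = 1.13 m/s × 2.157 d × 86400 s/d = 210600 m ≈ 211 km.

t_c ≈ 2.16 d; D_c ≈ 3.47 mg/L; x_c ≈ 211 km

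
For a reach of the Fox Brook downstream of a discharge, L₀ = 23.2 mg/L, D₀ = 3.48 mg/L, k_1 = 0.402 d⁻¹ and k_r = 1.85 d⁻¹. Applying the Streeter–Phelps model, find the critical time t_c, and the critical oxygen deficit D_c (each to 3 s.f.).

t_c ≈ 0.517 d; D_c ≈ 4.09 mg/L

With k_r/k_1 = 4.602 and 1 − D₀(k_r−k_1)/(k_1 L₀) = 0.4597,
t_c = ln(4.602 × 0.4597) / (1.85 − 0.402) = ln(2.116) / 1.448 = 0.7493/1.448 = 0.5175 d.
D_c = (k_1/k_r) L₀ e^(−k_1 t_c) = (0.402/1.85) × 23.2 × e^(−0.402×0.5175) = 0.2173 × 23.2 × 0.8122 = 4.094 mg/L.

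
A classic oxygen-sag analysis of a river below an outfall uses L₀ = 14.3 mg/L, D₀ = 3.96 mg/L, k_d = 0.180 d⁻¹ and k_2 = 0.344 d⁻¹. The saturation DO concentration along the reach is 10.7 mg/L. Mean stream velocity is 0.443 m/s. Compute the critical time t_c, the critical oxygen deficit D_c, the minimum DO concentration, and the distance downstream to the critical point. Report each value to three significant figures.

With k_2/k_d = 1.911 and 1 − D₀(k_2−k_d)/(k_d L₀) = 0.7477,
t_c = ln(1.911 × 0.7477) / (0.344 − 0.180) = ln(1.429) / 0.1640 = 0.3569/0.1640 = 2.176 d.
L(t_c) = L₀ e^(−k_d t_c) = 14.3 × 0.6759 = 9.665 mg/L, and at the critical point k_2 D_c = k_d L, so D_c = (0.180/0.344) × 9.665 = 5.057 mg/L.
Minimum DO = C_s − D_c = 10.7 − 5.057 = 5.643 mg/L.
x_c = v t_c = 0.443 m/s × 2.176 d × 86400 s/d = 83300 m ≈ 83.3 km.

t_c ≈ 2.18 d; D_c ≈ 5.06 mg/L; min DO ≈ 5.64 mg/L; x_c ≈ 83.3 km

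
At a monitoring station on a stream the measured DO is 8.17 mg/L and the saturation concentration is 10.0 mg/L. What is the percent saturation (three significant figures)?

% saturation = C/C_s × 100 = 8.17/10.0 × 100 = 81.7 %.

81.7 % saturation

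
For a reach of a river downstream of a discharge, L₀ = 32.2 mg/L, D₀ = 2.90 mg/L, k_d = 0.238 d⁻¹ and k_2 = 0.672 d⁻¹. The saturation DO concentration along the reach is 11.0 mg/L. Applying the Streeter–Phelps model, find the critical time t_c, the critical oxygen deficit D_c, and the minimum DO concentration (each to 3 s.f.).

t_c ≈ 1.98 d; D_c ≈ 7.12 mg/L; min DO ≈ 3.88 mg/L

At the critical point dD/dt = 0, so k_d L₀ e^(−k_d t) = k_2 D. Substituting D(t) from the Streeter–Phelps equation and solving for t gives
t_c = ln[(k_2/k_d)(1 − D₀(k_2−k_d)/(k_d L₀))] / (k_2−k_d).
Here k_2−k_d = 0.4340 d⁻¹ and 1 − D₀(k_2−k_d)/(k_d L₀) = 1 − 2.90×0.4340/(0.238×32.2) = 0.8358, so
t_c = ln(2.824 × 0.8358) / 0.4340 = 0.8586 / 0.4340 = 1.978 d.
D_c = (k_d/k_2) L₀ e^(−k_d t_c) = (0.238/0.672) × 32.2 × e^(−0.238×1.978) = 0.3542 × 32.2 × 0.6245 = 7.122 mg/L.
Minimum DO = C_s − D_c = 11.0 − 7.122 = 3.878 mg/L.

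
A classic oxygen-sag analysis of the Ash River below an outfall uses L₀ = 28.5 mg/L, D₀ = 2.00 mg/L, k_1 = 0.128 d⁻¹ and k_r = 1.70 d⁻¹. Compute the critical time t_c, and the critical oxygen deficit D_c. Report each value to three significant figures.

With k_r/k_1 = 13.28 and 1 − D₀(k_r−k_1)/(k_1 L₀) = 0.1382,
t_c = ln(13.28 × 0.1382) / (1.70 − 0.128) = ln(1.835) / 1.572 = 0.6070/1.572 = 0.3861 d.
L(t_c) = L₀ e^(−k_1 t_c) = 28.5 × 0.9518 = 27.13 mg/L, and at the critical point k_r D_c = k_1 L, so D_c = (0.128/1.70) × 27.13 = 2.042 mg/L.

t_c ≈ 0.386 d; D_c ≈ 2.04 mg/L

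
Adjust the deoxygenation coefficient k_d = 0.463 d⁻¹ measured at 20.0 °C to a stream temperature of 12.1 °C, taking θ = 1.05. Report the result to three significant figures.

k_d ≈ 0.315 d⁻¹

k_d(T₂) = k_d(T₁) · θ^(T₂−T₁) = 0.463 × 1.05^(12.1−20.0)
= 0.463 × 1.05^-7.90 = 0.463 × 0.6801 = 0.3149 d⁻¹.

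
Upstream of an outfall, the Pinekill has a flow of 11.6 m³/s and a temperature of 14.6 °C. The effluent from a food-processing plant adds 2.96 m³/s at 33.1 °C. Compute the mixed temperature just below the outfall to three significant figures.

18.4 °C

Flow-weighted mixing: C = (Q_r C_r + Q_w C_w)/(Q_r + Q_w)
= (11.6×14.6 + 2.96×33.1)/(11.6 + 2.96) = 267.3/14.56 = 18.36 °C.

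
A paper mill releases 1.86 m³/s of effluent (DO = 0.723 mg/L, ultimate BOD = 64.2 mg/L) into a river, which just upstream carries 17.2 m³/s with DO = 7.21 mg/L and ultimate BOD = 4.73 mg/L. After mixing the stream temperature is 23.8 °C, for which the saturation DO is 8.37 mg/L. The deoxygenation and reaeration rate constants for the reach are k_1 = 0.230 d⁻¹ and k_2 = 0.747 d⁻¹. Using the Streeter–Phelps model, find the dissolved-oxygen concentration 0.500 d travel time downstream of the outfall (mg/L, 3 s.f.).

DO ≈ 6.18 mg/L

Mixed DO = (17.2×7.21 + 1.86×0.723)/(17.2+1.86) = 125.4/19.06 = 6.577 mg/L.
Mixed L₀ = (17.2×4.73 + 1.86×64.2)/(19.06) = 200.8/19.06 = 10.53 mg/L.
Initial deficit D₀ = C_s − DO₀ = 8.37 − 6.577 = 1.793 mg/L.
D(0.500) = [0.230×10.53/(0.747−0.230)](e^(−0.230×0.500) − e^(−0.747×0.500)) + 1.793 e^(−0.747×0.500)
= 4.686 × (0.8914 − 0.6883) + 1.793 × 0.6883 = 2.186 mg/L.
DO = 8.37 − 2.186 = 6.184 mg/L.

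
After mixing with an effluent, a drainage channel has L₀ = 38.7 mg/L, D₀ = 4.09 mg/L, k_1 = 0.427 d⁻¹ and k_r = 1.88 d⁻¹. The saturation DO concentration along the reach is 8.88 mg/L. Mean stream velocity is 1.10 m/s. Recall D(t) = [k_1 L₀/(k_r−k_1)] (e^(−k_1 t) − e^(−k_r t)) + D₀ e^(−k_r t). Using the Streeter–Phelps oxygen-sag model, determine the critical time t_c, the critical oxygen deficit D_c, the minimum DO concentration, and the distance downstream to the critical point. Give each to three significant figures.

t_c ≈ 0.713 d; D_c ≈ 6.48 mg/L; min DO ≈ 2.40 mg/L; x_c ≈ 67.8 km

With k_r/k_1 = 4.403 and 1 − D₀(k_r−k_1)/(k_1 L₀) = 0.6404,
t_c = ln(4.403 × 0.6404) / (1.88 − 0.427) = ln(2.819) / 1.453 = 1.037/1.453 = 0.7134 d.
D_c = (k_1/k_r) L₀ e^(−k_1 t_c) = (0.427/1.88) × 38.7 × e^(−0.427×0.7134) = 0.2271 × 38.7 × 0.7374 = 6.482 mg/L.
Minimum DO = C_s − D_c = 8.88 − 6.482 = 2.398 mg/L.
x_c = v t_c = 1.10 m/s × 0.7134 d × 86400 s/d = 67800 m ≈ 67.8 km.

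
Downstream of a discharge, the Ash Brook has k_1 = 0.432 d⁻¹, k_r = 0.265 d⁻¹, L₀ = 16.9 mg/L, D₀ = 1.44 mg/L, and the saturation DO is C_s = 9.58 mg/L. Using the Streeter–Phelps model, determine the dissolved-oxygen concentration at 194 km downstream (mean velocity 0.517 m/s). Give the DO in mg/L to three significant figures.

DO ≈ 1.99 mg/L

Travel time t = x/v = 194 km / (0.517 m/s) = 194000 m / 0.517 m/s = 375200 s = 4.343 d.
k_1 L₀/(k_r−k_1) = 0.432×16.9/(0.265−0.432) = 7.301/-0.1670 = -43.72 mg/L.
e^(−k_1 t) = e^(−0.432×4.343) = 0.1532; e^(−k_r t) = e^(−0.265×4.343) = 0.3163.
D = -43.72 × (0.1532 − 0.3163) + 1.44 × 0.3163 = 7.134 + 0.4555 = 7.589 mg/L.
DO = C_s − D = 9.58 − 7.589 = 1.991 mg/L.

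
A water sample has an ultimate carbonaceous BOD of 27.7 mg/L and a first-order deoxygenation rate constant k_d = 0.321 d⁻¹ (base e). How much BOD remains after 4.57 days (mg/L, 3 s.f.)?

L_t = L₀ e^(−k_d t) = 27.7 × e^(−0.321×4.57) = 27.7 × 0.2306 = 6.388 mg/L.

L ≈ 6.39 mg/L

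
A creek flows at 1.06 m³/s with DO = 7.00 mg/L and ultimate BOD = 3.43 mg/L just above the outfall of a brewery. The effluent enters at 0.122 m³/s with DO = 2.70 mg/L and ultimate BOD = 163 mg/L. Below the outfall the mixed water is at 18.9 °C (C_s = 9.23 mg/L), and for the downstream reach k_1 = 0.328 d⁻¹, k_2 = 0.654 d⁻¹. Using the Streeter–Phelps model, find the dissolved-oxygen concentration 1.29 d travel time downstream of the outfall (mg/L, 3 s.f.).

Mixed DO = (1.06×7.00 + 0.122×2.70)/(1.06+0.122) = 7.749/1.182 = 6.556 mg/L.
Mixed L₀ = (1.06×3.43 + 0.122×163)/(1.182) = 23.52/1.182 = 19.90 mg/L.
Initial deficit D₀ = C_s − DO₀ = 9.23 − 6.556 = 2.674 mg/L.
D(1.29) = [0.328×19.90/(0.654−0.328)](e^(−0.328×1.29) − e^(−0.654×1.29)) + 2.674 e^(−0.654×1.29)
= 20.02 × (0.6550 − 0.4301) + 2.674 × 0.4301 = 5.652 mg/L.
DO = 9.23 − 5.652 = 3.578 mg/L.

DO ≈ 3.58 mg/L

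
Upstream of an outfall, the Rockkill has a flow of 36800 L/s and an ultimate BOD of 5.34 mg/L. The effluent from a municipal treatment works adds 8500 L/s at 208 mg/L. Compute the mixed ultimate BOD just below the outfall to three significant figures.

Flow-weighted mixing: C = (Q_r C_r + Q_w C_w)/(Q_r + Q_w)
= (36800×5.34 + 8500×208)/(36800 + 8500) = 1.965×10^6/45300 = 43.37 mg/L.

43.4 mg/L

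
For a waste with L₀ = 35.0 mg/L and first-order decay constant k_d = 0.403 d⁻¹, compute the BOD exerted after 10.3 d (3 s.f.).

y ≈ 34.4 mg/L

y_t = L₀(1 − e^(−k_d t)) = 35.0 × (1 − e^(−0.403×10.3))
= 35.0 × (1 − 0.01575) = 35.0 × 0.9842 = 34.45 mg/L.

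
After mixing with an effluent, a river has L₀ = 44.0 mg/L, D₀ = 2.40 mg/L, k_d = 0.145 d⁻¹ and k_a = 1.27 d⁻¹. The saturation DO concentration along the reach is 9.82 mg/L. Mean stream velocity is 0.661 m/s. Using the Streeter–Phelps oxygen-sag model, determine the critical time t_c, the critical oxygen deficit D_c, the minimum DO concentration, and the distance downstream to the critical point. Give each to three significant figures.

t_c ≈ 1.44 d; D_c ≈ 4.08 mg/L; min DO ≈ 5.74 mg/L; x_c ≈ 82.2 km

At the critical point dD/dt = 0, so k_d L₀ e^(−k_d t) = k_a D. Substituting D(t) from the Streeter–Phelps equation and solving for t gives
t_c = ln[(k_a/k_d)(1 − D₀(k_a−k_d)/(k_d L₀))] / (k_a−k_d).
Here k_a−k_d = 1.125 d⁻¹ and 1 − D₀(k_a−k_d)/(k_d L₀) = 1 − 2.40×1.125/(0.145×44.0) = 0.5768, so
t_c = ln(8.759 × 0.5768) / 1.125 = 1.620 / 1.125 = 1.440 d.
D_c = (k_d/k_a) L₀ e^(−k_d t_c) = (0.145/1.27) × 44.0 × e^(−0.145×1.440) = 0.1142 × 44.0 × 0.8116 = 4.077 mg/L.
Minimum DO = C_s − D_c = 9.82 − 4.077 = 5.743 mg/L.
x_c = v t_c = 0.661 m/s × 1.440 d × 86400 s/d = 82230 m ≈ 82.2 km.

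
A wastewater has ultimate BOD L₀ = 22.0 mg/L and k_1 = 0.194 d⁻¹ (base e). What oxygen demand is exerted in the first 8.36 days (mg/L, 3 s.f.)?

y_t = L₀(1 − e^(−k_1 t)) = 22.0 × (1 − e^(−0.194×8.36))
= 22.0 × (1 − 0.1975) = 22.0 × 0.8025 = 17.65 mg/L.

y ≈ 17.7 mg/L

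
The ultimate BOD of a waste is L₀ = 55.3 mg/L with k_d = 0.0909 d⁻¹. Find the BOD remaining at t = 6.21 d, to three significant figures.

L_t = L₀ e^(−k_d t) = 55.3 × e^(−0.0909×6.21) = 55.3 × 0.5687 = 31.45 mg/L.

L ≈ 31.4 mg/L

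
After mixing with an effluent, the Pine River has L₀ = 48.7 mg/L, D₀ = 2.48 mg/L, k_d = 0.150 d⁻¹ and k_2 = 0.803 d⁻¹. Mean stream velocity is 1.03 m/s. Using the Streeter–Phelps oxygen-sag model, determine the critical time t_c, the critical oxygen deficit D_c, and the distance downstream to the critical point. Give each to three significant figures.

At the critical point dD/dt = 0, so k_d L₀ e^(−k_d t) = k_2 D. Substituting D(t) from the Streeter–Phelps equation and solving for t gives
t_c = ln[(k_2/k_d)(1 − D₀(k_2−k_d)/(k_d L₀))] / (k_2−k_d).
Here k_2−k_d = 0.6530 d⁻¹ and 1 − D₀(k_2−k_d)/(k_d L₀) = 1 − 2.48×0.6530/(0.150×48.7) = 0.7783, so
t_c = ln(5.353 × 0.7783) / 0.6530 = 1.427 / 0.6530 = 2.185 d.
D_c = (k_d/k_2) L₀ e^(−k_d t_c) = (0.150/0.803) × 48.7 × e^(−0.150×2.185) = 0.1868 × 48.7 × 0.7205 = 6.554 mg/L.
x_c = v t_c = 1.03 m/s × 2.185 d × 86400 s/d = 194500 m ≈ 194 km.

t_c ≈ 2.19 d; D_c ≈ 6.55 mg/L; x_c ≈ 194 km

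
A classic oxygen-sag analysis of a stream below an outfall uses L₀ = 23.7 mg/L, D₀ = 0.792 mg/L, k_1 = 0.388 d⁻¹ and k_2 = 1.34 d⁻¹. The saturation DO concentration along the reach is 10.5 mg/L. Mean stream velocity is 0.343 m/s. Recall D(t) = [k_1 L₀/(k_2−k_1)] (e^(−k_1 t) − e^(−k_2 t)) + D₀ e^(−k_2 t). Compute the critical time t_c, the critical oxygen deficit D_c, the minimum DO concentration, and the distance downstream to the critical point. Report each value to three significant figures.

t_c ≈ 1.21 d; D_c ≈ 4.29 mg/L; min DO ≈ 6.21 mg/L; x_c ≈ 35.9 km

With k_2/k_1 = 3.454 and 1 − D₀(k_2−k_1)/(k_1 L₀) = 0.9180,
t_c = ln(3.454 × 0.9180) / (1.34 − 0.388) = ln(3.170) / 0.9520 = 1.154/0.9520 = 1.212 d.
L(t_c) = L₀ e^(−k_1 t_c) = 23.7 × 0.6248 = 14.81 mg/L, and at the critical point k_2 D_c = k_1 L, so D_c = (0.388/1.34) × 14.81 = 4.288 mg/L.
Minimum DO = C_s − D_c = 10.5 − 4.288 = 6.212 mg/L.
x_c = v t_c = 0.343 m/s × 1.212 d × 86400 s/d = 35920 m ≈ 35.9 km.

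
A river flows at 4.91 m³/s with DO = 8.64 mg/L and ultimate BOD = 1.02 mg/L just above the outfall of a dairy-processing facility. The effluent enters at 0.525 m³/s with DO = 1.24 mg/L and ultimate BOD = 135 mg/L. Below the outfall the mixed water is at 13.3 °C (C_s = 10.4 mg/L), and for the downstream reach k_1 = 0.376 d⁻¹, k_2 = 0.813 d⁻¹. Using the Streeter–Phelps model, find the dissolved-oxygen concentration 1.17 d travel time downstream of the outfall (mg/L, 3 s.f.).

DO ≈ 6.35 mg/L

Mixed DO = (4.91×8.64 + 0.525×1.24)/(4.91+0.525) = 43.07/5.435 = 7.925 mg/L.
Mixed L₀ = (4.91×1.02 + 0.525×135)/(5.435) = 75.88/5.435 = 13.96 mg/L.
Initial deficit D₀ = C_s − DO₀ = 10.4 − 7.925 = 2.475 mg/L.
D(1.17) = [0.376×13.96/(0.813−0.376)](e^(−0.376×1.17) − e^(−0.813×1.17)) + 2.475 e^(−0.813×1.17)
= 12.01 × (0.6441 − 0.3863) + 2.475 × 0.3863 = 4.053 mg/L.
DO = 10.4 − 4.053 = 6.347 mg/L.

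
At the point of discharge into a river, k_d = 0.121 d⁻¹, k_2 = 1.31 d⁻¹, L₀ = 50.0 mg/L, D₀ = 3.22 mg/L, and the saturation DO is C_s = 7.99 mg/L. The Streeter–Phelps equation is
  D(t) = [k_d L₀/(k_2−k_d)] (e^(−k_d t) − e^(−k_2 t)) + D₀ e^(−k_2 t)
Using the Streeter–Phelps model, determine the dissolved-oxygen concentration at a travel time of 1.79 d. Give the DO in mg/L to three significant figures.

DO ≈ 4.07 mg/L

k_d L₀/(k_2−k_d) = 0.121×50.0/(1.31−0.121) = 6.050/1.189 = 5.088 mg/L.
e^(−k_d t) = e^(−0.121×1.790) = 0.8053; e^(−k_2 t) = e^(−1.31×1.790) = 0.09586.
D = 5.088 × (0.8053 − 0.09586) + 3.22 × 0.09586 = 3.610 + 0.3087 = 3.918 mg/L.
DO = C_s − D = 7.99 − 3.918 = 4.072 mg/L.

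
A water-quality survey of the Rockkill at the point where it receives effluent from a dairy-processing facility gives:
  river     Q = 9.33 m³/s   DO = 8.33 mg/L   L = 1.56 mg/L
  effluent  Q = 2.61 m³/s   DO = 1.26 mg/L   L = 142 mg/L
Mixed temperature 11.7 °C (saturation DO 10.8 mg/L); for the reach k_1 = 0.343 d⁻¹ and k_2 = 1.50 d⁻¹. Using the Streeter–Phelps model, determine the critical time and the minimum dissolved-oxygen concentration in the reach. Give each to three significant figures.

Mixed DO = (9.33×8.33 + 2.61×1.26)/(9.33+2.61) = 81.01/11.94 = 6.785 mg/L.
Mixed L₀ = (9.33×1.56 + 2.61×142)/(11.94) = 385.2/11.94 = 32.26 mg/L.
Initial deficit D₀ = C_s − DO₀ = 10.8 − 6.785 = 4.015 mg/L.
t_c = (1/1.157) ln[(1.50/0.343)(1 − 4.015×1.157/(0.343×32.26))] = 0.8643 × ln(2.537) = 0.8046 d.
D_c = (0.343/1.50) × 32.26 × e^(−0.343×0.8046) = 0.2287 × 32.26 × 0.7588 = 5.597 mg/L.
Minimum DO = 10.8 − 5.597 = 5.203 mg/L.

t_c ≈ 0.805 d; minimum DO ≈ 5.20 mg/L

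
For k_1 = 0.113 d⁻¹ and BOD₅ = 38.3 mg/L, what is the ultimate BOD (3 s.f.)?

L₀ ≈ 88.7 mg/L

BOD₅ = L₀(1 − e^(−5k_1)) ⇒ L₀ = BOD₅ / (1 − e^(−5×0.113))
= 38.3 / (1 − 0.5684) = 38.3 / 0.4316 = 88.73 mg/L.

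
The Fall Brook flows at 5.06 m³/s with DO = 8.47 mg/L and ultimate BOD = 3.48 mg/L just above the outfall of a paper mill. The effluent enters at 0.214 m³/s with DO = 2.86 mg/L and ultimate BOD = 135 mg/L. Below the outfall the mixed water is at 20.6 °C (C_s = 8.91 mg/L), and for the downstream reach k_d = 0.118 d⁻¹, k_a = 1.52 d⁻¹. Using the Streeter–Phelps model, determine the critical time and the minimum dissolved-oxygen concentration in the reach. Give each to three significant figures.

Mixed DO = (5.06×8.47 + 0.214×2.86)/(5.06+0.214) = 43.47/5.274 = 8.242 mg/L.
Mixed L₀ = (5.06×3.48 + 0.214×135)/(5.274) = 46.50/5.274 = 8.817 mg/L.
Initial deficit D₀ = C_s − DO₀ = 8.91 − 8.242 = 0.6676 mg/L.
t_c = (1/1.402) ln[(1.52/0.118)(1 − 0.6676×1.402/(0.118×8.817))] = 0.7133 × ln(1.292) = 0.1827 d.
D_c = (0.118/1.52) × 8.817 × e^(−0.118×0.1827) = 0.07763 × 8.817 × 0.9787 = 0.6699 mg/L.
Minimum DO = 8.91 − 0.6699 = 8.240 mg/L.

t_c ≈ 0.183 d; minimum DO ≈ 8.24 mg/L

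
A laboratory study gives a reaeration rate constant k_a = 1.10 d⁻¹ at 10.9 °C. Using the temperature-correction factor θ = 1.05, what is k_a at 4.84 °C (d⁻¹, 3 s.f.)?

k_a(T₂) = k_a(T₁) · θ^(T₂−T₁) = 1.10 × 1.05^(4.84−10.9)
= 1.10 × 1.05^-6.06 = 1.10 × 0.7440 = 0.8184 d⁻¹.

k_a ≈ 0.818 d⁻¹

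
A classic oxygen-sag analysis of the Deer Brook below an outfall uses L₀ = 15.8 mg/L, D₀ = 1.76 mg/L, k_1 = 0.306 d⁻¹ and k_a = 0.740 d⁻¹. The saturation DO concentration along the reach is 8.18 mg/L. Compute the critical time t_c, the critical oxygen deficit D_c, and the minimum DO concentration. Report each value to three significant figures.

With k_a/k_1 = 2.418 and 1 − D₀(k_a−k_1)/(k_1 L₀) = 0.8420,
t_c = ln(2.418 × 0.8420) / (0.740 − 0.306) = ln(2.036) / 0.4340 = 0.7111/0.4340 = 1.638 d.
L(t_c) = L₀ e^(−k_1 t_c) = 15.8 × 0.6057 = 9.570 mg/L, and at the critical point k_a D_c = k_1 L, so D_c = (0.306/0.740) × 9.570 = 3.957 mg/L.
Minimum DO = C_s − D_c = 8.18 − 3.957 = 4.223 mg/L.

t_c ≈ 1.64 d; D_c ≈ 3.96 mg/L; min DO ≈ 4.22 mg/L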